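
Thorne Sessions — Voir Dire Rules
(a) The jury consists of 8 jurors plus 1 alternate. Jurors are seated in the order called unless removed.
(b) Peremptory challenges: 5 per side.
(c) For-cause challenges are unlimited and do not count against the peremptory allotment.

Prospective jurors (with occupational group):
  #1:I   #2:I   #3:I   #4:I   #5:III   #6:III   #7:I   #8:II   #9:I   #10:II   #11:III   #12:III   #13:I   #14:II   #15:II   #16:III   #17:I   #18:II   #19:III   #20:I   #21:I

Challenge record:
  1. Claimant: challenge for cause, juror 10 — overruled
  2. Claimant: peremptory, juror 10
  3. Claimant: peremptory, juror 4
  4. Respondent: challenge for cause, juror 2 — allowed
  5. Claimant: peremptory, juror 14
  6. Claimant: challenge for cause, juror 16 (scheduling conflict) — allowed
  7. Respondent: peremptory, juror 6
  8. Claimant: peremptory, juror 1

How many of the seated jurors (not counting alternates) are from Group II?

1

Removed: #1, #2, #4, #6, #10, #14, #16.
Seated jurors 1–8: #3, #5, #7, #8, #9, #11, #12, #13 (alternates #15 not counted).
Of those, in Group II: #8 → 1.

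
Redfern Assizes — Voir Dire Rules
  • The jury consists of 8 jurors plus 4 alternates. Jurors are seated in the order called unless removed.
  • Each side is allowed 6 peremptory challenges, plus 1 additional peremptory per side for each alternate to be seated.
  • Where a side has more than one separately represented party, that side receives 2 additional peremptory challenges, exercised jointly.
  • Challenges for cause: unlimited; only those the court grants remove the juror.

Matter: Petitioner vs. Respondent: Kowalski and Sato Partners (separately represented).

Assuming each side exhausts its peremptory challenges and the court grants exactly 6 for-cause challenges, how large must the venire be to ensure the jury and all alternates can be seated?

40

Seats to fill: 8 + 4 alternates = 12.
Peremptories — Petitioner: 6 + 1×4 = 10; Respondent: 6 + 1×4 + 2 = 12; total 22.
For-cause removals: 6.
Minimum venire: 12 + 22 + 6 = 40.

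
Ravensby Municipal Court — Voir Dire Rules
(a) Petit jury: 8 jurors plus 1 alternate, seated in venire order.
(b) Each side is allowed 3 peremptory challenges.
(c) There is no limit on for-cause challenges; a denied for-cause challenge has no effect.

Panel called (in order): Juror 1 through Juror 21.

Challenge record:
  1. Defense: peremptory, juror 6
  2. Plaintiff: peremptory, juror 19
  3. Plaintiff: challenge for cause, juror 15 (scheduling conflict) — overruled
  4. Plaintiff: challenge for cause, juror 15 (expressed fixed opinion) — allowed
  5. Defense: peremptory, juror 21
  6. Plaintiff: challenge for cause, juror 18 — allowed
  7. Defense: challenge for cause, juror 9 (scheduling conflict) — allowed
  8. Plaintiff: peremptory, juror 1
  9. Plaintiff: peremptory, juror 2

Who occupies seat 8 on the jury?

12

Removed: #1, #2, #6, #9, #15, #18, #19, #21.
Seating in order: seats 1–8 → #3, #4, #5, #7, #8, #10, #11, #12; alternates → #13.
So seat 8 is #12.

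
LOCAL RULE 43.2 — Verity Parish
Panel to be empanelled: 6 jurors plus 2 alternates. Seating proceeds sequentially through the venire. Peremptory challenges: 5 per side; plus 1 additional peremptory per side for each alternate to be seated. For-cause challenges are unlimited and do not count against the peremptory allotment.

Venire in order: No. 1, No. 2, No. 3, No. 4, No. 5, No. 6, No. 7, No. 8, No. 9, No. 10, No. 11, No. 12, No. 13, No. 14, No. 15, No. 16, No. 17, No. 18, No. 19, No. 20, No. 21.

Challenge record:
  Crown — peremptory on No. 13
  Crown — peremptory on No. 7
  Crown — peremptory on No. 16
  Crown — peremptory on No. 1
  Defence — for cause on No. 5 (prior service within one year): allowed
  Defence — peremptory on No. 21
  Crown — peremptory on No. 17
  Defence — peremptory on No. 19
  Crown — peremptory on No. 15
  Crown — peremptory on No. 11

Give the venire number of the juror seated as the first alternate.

10

Removed: #1, #5, #7, #11, #13, #15, #16, #17, #19, #21.
Seating in order: seats 1–6 → #2, #3, #4, #6, #8, #9; alternates → #10, #12.
So alternate 1 is #10.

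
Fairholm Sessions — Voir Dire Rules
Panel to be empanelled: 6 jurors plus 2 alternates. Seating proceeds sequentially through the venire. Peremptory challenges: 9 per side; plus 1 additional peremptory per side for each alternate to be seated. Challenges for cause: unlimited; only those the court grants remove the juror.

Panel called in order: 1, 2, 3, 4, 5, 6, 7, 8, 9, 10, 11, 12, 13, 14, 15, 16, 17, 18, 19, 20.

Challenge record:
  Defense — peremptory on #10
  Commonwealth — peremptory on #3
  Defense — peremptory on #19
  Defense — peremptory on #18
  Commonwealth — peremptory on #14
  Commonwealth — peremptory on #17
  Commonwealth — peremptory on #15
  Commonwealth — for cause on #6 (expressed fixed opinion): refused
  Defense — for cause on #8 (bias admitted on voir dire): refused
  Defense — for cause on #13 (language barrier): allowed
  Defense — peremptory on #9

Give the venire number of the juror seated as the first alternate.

Removed: #3, #9, #10, #13, #14, #15, #17, #18, #19. (#6, #8 stay — for-cause denied.)
Seating in order: seats 1–6 → #1, #2, #4, #5, #6, #7; alternates → #8, #11.
So alternate 1 is #8.

8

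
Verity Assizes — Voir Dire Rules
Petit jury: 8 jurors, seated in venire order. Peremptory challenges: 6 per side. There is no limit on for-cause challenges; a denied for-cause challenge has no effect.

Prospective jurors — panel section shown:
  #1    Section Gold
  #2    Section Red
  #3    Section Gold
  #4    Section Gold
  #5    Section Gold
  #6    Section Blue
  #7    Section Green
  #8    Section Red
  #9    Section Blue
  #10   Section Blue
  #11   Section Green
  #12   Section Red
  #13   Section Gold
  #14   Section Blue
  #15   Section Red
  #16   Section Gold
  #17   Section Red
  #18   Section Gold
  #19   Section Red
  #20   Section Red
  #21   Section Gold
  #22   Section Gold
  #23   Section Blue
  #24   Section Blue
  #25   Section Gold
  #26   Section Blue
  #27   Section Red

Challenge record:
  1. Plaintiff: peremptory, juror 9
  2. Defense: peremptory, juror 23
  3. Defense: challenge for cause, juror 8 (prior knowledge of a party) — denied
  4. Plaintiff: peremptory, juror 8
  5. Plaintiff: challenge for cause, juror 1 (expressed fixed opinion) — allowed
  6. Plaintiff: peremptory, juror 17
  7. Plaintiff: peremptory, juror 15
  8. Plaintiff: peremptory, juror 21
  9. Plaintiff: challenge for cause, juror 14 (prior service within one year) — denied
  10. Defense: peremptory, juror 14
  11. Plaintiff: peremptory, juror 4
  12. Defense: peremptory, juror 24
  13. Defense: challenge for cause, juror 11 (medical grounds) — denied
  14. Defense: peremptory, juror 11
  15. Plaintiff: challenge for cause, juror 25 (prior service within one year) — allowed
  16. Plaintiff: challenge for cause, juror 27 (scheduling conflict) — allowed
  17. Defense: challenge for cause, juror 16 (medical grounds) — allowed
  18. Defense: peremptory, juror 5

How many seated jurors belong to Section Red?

2

Removed: #1, #4, #5, #8, #9, #11, #14, #15, #16, #17, #21, #23, #24, #25, #27.
Seated jurors 1–8: #2, #3, #6, #7, #10, #12, #13, #18.
Of those, in Section Red: #2, #12 → 2.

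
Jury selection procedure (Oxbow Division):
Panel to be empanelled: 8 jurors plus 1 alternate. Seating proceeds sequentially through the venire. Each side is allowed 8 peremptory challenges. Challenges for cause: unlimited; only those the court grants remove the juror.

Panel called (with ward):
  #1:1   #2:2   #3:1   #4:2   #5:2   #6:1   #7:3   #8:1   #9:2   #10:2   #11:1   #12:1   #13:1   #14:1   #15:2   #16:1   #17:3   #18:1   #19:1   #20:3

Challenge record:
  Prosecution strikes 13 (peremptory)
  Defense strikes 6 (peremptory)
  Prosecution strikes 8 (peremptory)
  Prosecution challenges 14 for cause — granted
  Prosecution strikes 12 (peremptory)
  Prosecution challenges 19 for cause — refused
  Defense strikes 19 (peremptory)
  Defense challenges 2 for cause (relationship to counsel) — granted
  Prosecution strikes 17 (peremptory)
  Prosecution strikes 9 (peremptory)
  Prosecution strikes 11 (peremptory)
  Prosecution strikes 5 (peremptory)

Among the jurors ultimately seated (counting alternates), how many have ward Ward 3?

2

Removed: #2, #5, #6, #8, #9, #11, #12, #13, #14, #17, #19.
Seated (9 incl. alternates): #1, #3, #4, #7, #10, #15, #16, #18, #20.
Of those, in Ward 3: #7, #20 → 2.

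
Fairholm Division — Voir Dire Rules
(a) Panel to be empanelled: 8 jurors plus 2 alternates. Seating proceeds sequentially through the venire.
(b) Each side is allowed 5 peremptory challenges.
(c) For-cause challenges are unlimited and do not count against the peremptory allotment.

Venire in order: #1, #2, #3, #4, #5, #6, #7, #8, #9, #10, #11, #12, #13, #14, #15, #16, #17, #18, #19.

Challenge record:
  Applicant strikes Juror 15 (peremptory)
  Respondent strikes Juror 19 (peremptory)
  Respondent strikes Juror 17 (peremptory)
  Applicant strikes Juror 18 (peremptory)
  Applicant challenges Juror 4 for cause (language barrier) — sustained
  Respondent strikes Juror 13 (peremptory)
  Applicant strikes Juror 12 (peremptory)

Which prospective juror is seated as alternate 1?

Removed: #4, #12, #13, #15, #17, #18, #19.
Seating in order: seats 1–8 → #1, #2, #3, #5, #6, #7, #8, #9; alternates → #10, #11.
So alternate 1 is #10.

10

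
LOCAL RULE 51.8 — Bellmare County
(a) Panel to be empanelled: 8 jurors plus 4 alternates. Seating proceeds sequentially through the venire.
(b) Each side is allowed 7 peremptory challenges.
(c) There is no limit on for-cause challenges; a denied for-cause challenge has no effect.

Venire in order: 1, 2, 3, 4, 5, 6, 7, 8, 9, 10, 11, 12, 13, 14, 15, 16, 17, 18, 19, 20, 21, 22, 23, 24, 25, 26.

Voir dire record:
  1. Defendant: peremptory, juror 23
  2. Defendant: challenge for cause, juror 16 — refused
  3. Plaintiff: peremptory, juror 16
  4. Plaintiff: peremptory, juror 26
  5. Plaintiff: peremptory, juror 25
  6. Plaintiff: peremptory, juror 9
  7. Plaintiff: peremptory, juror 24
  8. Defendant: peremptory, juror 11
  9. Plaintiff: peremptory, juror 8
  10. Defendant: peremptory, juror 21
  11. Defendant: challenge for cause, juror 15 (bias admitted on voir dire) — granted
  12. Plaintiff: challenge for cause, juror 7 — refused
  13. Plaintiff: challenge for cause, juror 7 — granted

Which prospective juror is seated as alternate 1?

13

Removed: #7, #8, #9, #11, #15, #16, #21, #23, #24, #25, #26.
Seating in order: seats 1–8 → #1, #2, #3, #4, #5, #6, #10, #12; alternates → #13, #14, #17, #18.
So alternate 1 is #13.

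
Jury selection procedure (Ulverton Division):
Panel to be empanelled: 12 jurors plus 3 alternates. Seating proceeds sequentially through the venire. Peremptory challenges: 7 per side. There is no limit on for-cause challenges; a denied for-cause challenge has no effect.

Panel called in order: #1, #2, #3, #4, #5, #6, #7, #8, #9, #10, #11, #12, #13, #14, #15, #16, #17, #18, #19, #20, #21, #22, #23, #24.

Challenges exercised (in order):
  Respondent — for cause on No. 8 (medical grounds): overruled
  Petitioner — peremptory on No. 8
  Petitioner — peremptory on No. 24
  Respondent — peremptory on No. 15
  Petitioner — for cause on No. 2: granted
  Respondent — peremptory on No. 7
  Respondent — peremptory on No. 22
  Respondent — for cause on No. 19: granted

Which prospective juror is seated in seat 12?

16

Removed: #2, #7, #8, #15, #19, #22, #24.
Filling seats in venire order through position 12: #1, #3, #4, #5, #6, #9, #10, #11, #12, #13, #14, #16.
So seat 12 is #16.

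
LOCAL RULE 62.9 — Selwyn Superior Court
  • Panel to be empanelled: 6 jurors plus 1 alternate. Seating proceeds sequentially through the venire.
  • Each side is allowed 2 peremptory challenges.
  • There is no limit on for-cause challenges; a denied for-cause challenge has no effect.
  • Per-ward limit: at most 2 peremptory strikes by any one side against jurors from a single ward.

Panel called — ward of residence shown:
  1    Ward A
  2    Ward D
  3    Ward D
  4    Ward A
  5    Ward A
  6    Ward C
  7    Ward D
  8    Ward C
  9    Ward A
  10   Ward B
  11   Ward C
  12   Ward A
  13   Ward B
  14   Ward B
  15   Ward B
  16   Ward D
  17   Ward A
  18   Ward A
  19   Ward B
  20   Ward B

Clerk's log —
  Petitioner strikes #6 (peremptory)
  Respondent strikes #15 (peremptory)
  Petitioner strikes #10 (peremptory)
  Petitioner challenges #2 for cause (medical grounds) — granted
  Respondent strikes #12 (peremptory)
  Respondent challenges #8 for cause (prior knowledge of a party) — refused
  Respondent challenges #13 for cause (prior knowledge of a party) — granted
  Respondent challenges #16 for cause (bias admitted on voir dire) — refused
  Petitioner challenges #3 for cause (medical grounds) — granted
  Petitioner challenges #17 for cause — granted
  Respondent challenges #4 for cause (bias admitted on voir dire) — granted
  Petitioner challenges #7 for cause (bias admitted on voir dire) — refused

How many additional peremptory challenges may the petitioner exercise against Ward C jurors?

Petitioner peremptories so far: #6, #10 — 2 of 2 used, 0 left overall.
Against Ward C: #6 — 1 used; per-ward cap 2 leaves 1.
Binding limit: min(0, 1) = 0.

0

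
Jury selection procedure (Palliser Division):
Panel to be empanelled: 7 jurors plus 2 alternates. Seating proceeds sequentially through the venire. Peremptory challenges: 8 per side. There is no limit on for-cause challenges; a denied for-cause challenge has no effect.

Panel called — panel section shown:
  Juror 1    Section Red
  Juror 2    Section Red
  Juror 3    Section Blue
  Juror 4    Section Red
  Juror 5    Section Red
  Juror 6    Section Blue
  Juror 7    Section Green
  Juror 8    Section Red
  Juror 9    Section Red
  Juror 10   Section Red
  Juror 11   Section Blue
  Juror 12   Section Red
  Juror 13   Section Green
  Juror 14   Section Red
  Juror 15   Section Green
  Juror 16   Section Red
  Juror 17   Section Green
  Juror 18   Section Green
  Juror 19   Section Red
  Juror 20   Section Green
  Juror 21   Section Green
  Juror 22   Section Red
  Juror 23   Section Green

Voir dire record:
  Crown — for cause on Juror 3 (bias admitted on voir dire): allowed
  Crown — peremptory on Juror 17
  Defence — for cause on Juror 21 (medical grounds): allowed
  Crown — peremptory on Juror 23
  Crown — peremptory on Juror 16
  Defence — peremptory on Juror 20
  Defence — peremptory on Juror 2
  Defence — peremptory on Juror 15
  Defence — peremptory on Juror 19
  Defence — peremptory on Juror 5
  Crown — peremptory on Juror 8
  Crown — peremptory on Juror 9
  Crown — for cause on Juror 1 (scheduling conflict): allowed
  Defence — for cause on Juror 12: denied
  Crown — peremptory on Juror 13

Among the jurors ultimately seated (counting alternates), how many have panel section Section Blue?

Removed: #1, #2, #3, #5, #8, #9, #13, #15, #16, #17, #19, #20, #21, #23.
Seated (9 incl. alternates): #4, #6, #7, #10, #11, #12, #14, #18, #22.
Of those, in Section Blue: #6, #11 → 2.

2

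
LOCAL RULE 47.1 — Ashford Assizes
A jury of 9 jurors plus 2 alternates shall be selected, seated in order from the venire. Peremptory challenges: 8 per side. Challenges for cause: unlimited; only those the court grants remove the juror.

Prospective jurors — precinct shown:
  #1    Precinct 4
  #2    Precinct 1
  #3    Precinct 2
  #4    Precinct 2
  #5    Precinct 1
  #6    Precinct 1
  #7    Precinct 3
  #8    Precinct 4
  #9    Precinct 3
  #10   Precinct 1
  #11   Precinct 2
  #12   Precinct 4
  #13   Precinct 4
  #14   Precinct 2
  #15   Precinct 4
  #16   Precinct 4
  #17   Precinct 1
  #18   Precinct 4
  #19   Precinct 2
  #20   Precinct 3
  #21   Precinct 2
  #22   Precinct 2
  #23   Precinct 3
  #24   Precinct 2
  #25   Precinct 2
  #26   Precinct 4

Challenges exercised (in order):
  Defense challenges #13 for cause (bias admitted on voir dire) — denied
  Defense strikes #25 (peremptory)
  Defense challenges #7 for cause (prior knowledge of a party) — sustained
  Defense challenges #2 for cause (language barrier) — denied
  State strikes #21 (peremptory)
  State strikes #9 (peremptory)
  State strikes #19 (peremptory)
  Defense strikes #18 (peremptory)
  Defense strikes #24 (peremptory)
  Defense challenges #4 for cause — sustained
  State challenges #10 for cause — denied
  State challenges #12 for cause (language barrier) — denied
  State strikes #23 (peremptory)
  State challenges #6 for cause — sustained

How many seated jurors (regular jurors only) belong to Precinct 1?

3

Removed: #4, #6, #7, #9, #18, #19, #21, #23, #24, #25.
Seated jurors 1–9: #1, #2, #3, #5, #8, #10, #11, #12, #13 (alternates #14, #15 not counted).
Of those, in Precinct 1: #2, #5, #10 → 3.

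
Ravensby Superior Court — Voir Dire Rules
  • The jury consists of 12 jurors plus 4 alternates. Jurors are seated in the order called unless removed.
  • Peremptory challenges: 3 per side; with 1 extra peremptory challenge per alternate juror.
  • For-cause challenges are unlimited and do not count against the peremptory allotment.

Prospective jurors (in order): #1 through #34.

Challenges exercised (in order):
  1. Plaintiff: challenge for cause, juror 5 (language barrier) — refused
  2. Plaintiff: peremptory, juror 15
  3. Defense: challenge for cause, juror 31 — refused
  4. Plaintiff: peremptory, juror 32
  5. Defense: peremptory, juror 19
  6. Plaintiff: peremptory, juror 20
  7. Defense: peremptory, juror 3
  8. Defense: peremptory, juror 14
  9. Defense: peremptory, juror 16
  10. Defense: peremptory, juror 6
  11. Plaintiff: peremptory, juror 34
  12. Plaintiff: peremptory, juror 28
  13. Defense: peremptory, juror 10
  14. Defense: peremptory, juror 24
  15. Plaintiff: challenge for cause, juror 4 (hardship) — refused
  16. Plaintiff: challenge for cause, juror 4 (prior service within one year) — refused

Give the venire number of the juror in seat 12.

18

Removed: #3, #6, #10, #14, #15, #16, #19, #20, #24, #28, #32, #34. (#4, #5, #31 stay — for-cause denied.)
Seating in order: seats 1–12 → #1, #2, #4, #5, #7, #8, #9, #11, #12, #13, #17, #18; alternates → #21, #22, #23, #25.
So seat 12 is #18.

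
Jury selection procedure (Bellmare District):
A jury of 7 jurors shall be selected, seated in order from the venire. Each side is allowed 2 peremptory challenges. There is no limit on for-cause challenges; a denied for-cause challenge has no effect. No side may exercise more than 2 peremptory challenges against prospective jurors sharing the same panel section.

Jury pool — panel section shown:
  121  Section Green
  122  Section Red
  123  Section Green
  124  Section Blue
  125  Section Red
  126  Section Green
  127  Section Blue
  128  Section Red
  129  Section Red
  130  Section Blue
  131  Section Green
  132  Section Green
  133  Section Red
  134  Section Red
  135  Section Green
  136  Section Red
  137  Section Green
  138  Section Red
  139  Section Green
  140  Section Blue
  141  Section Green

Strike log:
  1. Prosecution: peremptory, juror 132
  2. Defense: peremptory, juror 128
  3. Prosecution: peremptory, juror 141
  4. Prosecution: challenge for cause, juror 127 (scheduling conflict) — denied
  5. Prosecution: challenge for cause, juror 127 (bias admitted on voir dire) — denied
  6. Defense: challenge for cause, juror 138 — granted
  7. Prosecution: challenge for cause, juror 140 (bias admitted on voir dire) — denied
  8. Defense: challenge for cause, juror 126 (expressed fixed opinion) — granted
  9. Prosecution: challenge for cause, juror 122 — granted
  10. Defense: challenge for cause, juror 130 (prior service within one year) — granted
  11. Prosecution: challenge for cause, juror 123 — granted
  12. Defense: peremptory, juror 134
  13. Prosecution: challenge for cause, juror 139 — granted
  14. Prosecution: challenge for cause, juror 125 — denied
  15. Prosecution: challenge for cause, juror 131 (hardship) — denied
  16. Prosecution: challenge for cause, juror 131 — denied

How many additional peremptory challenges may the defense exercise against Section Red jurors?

0

Defense peremptories so far: #128, #134 — 2 of 2 used, 0 left overall.
Against Section Red: #128, #134 — 2 used; per-section cap 2 leaves 0.
Binding limit: min(0, 0) = 0.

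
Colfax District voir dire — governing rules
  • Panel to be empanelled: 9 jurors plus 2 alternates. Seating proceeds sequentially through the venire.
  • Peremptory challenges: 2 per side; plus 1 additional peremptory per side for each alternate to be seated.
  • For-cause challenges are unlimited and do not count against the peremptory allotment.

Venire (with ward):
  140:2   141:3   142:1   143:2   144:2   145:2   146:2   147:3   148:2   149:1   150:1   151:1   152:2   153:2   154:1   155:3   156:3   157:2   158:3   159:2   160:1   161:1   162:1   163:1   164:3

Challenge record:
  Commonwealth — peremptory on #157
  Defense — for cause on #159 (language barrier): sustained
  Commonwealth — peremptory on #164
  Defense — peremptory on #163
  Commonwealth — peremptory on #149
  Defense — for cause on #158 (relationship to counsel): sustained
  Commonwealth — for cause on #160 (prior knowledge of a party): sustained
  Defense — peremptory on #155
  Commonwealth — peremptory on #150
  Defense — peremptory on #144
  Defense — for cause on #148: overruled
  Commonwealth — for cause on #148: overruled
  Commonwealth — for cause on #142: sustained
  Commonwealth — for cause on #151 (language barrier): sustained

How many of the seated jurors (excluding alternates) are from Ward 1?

0

Removed: #142, #144, #149, #150, #151, #155, #157, #158, #159, #160, #163, #164.
Seated jurors 1–9: #140, #141, #143, #145, #146, #147, #148, #152, #153 (alternates #154, #156 not counted).
None of those are in Ward 1 → 0.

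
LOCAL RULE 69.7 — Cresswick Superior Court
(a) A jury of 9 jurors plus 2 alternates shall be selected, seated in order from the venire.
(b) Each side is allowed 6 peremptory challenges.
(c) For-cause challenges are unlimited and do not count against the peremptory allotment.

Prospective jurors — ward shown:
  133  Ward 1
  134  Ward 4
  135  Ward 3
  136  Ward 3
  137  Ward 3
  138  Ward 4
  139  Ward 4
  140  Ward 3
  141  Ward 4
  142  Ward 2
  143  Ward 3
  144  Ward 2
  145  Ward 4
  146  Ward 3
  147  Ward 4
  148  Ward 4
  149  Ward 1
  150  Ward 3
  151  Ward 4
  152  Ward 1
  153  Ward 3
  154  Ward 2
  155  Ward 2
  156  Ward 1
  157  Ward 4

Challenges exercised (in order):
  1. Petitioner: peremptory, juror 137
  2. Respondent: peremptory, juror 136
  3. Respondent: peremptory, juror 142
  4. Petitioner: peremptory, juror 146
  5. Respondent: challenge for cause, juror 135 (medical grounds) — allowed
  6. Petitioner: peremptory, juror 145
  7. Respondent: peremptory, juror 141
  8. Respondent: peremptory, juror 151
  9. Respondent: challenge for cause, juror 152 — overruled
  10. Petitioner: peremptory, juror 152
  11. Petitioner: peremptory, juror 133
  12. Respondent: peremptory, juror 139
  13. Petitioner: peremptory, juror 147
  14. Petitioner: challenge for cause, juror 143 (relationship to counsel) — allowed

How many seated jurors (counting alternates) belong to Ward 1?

Removed: #133, #135, #136, #137, #139, #141, #142, #143, #145, #146, #147, #151, #152.
Seated (11 incl. alternates): #134, #138, #140, #144, #148, #149, #150, #153, #154, #155, #156.
Of those, in Ward 1: #149, #156 → 2.

2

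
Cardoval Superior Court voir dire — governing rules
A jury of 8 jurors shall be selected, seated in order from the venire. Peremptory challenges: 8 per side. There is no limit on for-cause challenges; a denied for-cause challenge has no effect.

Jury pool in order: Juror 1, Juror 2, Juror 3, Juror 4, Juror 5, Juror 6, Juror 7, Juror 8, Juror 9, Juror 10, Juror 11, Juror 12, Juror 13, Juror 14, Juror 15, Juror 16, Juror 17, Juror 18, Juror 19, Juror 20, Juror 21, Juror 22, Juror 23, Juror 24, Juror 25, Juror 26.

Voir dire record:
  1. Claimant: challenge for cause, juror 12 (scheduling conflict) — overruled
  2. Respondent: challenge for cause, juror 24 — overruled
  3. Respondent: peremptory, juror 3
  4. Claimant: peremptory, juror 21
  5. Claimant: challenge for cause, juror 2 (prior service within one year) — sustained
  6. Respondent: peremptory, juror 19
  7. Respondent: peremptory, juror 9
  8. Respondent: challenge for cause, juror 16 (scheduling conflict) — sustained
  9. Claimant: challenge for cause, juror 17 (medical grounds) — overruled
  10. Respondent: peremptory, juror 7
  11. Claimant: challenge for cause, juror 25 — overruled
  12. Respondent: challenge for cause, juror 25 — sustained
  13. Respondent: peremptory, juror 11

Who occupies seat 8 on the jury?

13

Removed: #2, #3, #7, #9, #11, #16, #19, #21, #25. (#12, #17, #24 stay — for-cause denied.)
Seating in order: seats 1–8 → #1, #4, #5, #6, #8, #10, #12, #13.
So seat 8 is #13.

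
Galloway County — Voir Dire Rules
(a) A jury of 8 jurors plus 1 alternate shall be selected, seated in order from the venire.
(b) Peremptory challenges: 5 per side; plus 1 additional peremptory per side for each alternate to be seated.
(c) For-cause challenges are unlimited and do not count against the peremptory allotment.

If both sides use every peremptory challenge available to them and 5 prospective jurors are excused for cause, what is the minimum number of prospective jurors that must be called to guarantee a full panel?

Seats to fill: 8 + 1 alternates = 9.
Peremptories: 5 + 1×1 = 6 per side × 2 sides = 12.
For-cause removals: 5.
Minimum venire: 9 + 12 + 5 = 26.

26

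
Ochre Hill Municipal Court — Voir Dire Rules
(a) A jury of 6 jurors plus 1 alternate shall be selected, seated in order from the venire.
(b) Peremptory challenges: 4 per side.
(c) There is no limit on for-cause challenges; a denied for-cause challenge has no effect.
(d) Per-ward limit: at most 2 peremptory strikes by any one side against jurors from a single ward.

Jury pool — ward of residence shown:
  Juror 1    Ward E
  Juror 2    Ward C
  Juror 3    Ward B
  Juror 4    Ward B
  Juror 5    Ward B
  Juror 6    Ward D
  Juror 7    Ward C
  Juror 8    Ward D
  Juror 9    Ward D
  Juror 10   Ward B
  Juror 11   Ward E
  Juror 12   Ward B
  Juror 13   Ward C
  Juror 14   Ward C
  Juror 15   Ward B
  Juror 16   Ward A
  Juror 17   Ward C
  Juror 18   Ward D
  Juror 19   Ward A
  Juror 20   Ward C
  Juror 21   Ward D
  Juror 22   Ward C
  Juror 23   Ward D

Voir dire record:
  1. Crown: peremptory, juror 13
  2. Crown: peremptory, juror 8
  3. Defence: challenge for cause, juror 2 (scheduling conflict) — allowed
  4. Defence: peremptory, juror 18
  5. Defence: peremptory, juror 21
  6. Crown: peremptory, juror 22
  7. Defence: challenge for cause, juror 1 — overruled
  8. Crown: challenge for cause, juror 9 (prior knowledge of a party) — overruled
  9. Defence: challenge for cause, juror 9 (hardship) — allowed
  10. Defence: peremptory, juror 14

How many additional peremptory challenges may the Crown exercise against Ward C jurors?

Crown peremptories so far: #13, #8, #22 — 3 of 4 used, 1 left overall.
Against Ward C: #13, #22 — 2 used; per-ward cap 2 leaves 0.
Binding limit: min(1, 0) = 0.

0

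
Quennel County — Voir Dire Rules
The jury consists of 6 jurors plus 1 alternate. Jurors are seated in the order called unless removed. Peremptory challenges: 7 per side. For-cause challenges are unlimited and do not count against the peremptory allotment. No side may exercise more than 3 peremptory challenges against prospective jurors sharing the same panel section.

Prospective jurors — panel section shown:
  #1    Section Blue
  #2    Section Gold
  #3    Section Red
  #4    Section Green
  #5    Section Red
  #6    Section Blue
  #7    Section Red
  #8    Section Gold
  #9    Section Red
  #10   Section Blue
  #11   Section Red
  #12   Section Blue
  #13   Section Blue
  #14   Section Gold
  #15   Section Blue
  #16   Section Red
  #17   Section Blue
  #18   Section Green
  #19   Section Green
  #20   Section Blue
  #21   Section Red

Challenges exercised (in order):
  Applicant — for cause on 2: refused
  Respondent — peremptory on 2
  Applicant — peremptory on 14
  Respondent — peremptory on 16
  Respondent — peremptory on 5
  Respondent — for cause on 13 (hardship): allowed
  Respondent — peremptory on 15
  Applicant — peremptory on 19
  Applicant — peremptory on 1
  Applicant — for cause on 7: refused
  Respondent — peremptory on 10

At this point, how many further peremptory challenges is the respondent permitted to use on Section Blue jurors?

1

Respondent peremptories so far: #2, #16, #5, #15, #10 — 5 of 7 used, 2 left overall.
Against Section Blue: #15, #10 — 2 used; per-section cap 3 leaves 1.
Binding limit: min(2, 1) = 1.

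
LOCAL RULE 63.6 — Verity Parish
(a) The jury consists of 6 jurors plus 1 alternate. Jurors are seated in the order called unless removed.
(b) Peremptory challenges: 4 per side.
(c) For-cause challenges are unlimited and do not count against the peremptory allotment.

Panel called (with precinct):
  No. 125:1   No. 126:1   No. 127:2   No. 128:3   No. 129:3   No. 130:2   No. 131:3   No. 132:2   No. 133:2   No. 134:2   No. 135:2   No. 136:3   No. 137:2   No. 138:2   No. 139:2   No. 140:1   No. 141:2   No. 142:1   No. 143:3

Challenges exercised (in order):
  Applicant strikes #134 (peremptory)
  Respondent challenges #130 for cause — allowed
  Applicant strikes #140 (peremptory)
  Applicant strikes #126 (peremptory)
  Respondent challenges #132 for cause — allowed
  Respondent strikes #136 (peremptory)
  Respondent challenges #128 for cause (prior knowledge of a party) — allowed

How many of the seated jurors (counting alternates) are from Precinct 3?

2

Removed: #126, #128, #130, #132, #134, #136, #140.
Seated (7 incl. alternates): #125, #127, #129, #131, #133, #135, #137.
Of those, in Precinct 3: #129, #131 → 2.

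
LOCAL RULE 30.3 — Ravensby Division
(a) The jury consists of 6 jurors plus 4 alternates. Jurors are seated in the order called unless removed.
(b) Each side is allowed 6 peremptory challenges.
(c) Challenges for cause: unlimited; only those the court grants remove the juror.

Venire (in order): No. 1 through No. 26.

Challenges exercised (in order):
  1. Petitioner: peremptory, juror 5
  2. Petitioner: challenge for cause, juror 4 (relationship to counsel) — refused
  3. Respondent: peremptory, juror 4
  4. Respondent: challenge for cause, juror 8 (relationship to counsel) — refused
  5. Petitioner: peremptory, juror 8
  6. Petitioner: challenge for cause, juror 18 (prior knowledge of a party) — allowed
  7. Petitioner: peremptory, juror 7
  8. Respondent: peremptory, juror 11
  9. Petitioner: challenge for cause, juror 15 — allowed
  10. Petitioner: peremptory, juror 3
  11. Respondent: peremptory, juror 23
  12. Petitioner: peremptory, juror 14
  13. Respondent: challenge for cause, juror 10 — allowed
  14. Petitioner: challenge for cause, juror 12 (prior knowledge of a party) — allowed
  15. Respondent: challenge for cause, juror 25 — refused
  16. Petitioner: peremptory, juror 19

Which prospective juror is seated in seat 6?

16

Removed: #3, #4, #5, #7, #8, #10, #11, #12, #14, #15, #18, #19, #23. (#25 stays — for-cause denied.)
Filling seats in venire order through position 6: #1, #2, #6, #9, #13, #16.
So seat 6 is #16.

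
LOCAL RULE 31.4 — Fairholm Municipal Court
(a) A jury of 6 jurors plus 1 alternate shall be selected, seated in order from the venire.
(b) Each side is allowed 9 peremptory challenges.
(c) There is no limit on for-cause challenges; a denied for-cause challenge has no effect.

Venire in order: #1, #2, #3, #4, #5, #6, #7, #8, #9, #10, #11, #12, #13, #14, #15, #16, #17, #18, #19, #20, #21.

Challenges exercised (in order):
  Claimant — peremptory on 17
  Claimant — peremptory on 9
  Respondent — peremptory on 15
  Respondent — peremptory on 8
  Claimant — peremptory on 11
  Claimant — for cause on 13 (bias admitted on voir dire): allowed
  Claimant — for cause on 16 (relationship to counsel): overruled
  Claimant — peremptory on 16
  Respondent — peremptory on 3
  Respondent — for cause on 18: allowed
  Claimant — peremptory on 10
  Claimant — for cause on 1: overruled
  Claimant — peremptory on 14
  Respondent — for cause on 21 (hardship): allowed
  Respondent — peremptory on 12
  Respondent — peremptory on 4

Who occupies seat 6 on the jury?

Removed: #3, #4, #8, #9, #10, #11, #12, #13, #14, #15, #16, #17, #18, #21. (#1 stays — for-cause denied.)
Seating in order: seats 1–6 → #1, #2, #5, #6, #7, #19; alternates → #20.
So seat 6 is #19.

19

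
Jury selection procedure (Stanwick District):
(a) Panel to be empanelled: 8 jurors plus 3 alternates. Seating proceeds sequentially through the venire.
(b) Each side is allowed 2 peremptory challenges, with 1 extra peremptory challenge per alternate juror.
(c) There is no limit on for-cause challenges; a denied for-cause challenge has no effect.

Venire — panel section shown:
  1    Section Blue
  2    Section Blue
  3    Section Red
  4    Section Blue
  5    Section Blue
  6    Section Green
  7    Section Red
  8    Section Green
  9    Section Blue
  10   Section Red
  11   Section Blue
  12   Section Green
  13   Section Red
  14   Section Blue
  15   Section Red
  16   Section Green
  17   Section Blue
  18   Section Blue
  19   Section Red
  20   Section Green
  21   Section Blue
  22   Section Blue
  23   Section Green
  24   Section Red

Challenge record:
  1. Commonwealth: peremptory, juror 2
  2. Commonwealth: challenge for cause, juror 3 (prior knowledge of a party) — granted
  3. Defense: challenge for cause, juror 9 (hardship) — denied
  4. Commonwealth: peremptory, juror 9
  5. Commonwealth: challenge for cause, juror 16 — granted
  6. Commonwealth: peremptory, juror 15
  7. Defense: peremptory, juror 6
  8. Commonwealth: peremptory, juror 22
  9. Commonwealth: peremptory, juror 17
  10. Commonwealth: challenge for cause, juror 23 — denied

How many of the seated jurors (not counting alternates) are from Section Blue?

Removed: #2, #3, #6, #9, #15, #16, #17, #22.
Seated jurors 1–8: #1, #4, #5, #7, #8, #10, #11, #12 (alternates #13, #14, #18 not counted).
Of those, in Section Blue: #1, #4, #5, #11 → 4.

4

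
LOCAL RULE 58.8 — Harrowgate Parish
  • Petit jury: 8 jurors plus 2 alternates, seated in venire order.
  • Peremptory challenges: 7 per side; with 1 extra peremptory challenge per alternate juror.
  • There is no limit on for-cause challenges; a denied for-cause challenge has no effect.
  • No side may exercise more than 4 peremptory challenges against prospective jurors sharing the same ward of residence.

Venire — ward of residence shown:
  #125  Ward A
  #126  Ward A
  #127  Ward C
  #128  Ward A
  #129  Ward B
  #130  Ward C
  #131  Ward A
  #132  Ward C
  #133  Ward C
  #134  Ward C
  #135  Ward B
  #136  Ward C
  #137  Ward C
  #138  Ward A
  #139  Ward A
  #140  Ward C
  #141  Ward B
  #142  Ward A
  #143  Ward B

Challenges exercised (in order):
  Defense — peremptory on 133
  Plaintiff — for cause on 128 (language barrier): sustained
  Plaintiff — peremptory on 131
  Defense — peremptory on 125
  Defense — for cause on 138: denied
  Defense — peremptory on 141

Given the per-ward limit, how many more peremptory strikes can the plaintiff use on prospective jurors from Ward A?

3

Plaintiff peremptories so far: #131 — 1 of 9 used, 8 left overall.
Against Ward A: #131 — 1 used; per-ward cap 4 leaves 3.
Binding limit: min(8, 3) = 3.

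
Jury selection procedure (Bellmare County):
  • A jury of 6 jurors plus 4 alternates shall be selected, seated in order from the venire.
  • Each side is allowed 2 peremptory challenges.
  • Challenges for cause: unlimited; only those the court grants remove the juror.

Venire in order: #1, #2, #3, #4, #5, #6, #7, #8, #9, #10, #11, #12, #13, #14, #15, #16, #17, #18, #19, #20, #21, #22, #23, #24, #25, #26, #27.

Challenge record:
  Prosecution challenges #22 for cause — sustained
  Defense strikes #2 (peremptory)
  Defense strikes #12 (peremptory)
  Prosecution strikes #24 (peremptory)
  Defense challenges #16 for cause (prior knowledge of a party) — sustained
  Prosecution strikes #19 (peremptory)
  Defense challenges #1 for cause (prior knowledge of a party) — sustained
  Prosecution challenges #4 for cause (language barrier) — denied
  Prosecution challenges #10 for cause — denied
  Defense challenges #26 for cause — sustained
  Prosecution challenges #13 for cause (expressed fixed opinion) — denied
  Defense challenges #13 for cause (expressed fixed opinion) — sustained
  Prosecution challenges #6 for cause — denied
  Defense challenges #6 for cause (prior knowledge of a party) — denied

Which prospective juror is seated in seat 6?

8

Removed: #1, #2, #12, #13, #16, #19, #22, #24, #26. (#4, #6, #10 stay — for-cause denied.)
Seating in order: seats 1–6 → #3, #4, #5, #6, #7, #8; alternates → #9, #10, #11, #14.
So seat 6 is #8.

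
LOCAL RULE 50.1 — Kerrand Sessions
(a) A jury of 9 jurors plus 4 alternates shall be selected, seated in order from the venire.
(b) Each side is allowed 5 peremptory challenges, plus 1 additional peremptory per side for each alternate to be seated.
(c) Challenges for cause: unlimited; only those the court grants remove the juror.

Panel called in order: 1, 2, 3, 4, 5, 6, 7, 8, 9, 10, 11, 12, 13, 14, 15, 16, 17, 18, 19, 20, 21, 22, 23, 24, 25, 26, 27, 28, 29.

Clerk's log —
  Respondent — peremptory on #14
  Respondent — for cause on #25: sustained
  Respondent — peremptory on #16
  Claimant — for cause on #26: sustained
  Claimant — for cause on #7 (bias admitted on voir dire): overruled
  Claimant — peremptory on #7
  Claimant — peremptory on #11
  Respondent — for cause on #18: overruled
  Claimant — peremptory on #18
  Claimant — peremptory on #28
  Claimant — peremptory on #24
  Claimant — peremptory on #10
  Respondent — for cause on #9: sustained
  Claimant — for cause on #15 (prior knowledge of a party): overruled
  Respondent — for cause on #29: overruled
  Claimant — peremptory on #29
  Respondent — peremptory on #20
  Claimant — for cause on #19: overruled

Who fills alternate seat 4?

21

Removed: #7, #9, #10, #11, #14, #16, #18, #20, #24, #25, #26, #28, #29. (#15, #19 stay — for-cause denied.)
Filling seats in venire order through position 13: #1, #2, #3, #4, #5, #6, #8, #12, #13, #15, #17, #19, #21.
So alternate 4 is #21.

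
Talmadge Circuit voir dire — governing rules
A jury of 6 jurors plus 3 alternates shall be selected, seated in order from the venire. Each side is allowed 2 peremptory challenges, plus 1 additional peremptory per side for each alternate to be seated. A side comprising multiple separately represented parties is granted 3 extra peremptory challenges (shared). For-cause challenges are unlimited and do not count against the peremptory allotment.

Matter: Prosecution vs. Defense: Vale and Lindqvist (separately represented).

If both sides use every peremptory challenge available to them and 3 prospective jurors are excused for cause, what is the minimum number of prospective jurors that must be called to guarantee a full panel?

Seats to fill: 6 + 3 alternates = 9.
Peremptories — Prosecution: 2 + 1×3 = 5; Defense: 2 + 1×3 + 3 = 8; total 13.
For-cause removals: 3.
Minimum venire: 9 + 13 + 3 = 25.

25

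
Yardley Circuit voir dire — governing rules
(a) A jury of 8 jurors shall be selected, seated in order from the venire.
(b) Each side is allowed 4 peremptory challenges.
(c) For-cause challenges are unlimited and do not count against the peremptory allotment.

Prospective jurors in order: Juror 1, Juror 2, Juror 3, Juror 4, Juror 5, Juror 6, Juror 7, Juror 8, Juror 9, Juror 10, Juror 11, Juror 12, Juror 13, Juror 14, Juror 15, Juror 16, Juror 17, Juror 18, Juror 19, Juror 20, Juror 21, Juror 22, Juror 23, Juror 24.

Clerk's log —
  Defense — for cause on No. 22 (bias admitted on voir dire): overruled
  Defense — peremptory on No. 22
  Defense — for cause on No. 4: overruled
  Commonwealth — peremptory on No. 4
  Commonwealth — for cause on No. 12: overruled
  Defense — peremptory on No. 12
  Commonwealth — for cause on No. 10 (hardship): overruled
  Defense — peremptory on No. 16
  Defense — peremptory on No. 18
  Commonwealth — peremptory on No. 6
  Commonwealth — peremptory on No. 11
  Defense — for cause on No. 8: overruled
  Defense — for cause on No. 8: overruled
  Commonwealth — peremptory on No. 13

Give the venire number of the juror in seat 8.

Removed: #4, #6, #11, #12, #13, #16, #18, #22. (#8, #10 stay — for-cause denied.)
Filling seats in venire order through position 8: #1, #2, #3, #5, #7, #8, #9, #10.
So seat 8 is #10.

10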